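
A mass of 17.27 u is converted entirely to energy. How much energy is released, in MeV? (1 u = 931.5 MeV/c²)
E = mc² = 16090 MeV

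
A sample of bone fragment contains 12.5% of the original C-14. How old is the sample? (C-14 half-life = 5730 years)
Age = t½ × log₂(1/ratio) = 17190 years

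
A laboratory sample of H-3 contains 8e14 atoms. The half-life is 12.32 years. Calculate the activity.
A = λN = 4.501e13 decays/year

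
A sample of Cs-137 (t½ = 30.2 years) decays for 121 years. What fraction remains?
N/N₀ = (1/2)^(t/t½) = 0.06221 = 6.22%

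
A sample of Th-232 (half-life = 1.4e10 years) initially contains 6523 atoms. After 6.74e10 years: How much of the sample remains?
N = N₀(1/2)^(t/t½) = 231.8 atoms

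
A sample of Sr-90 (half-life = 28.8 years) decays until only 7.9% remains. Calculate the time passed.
t = t½ × log₂(N₀/N) = 105.5 years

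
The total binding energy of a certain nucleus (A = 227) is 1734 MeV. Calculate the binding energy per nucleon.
B.E./A = 1734/227 = 7.639 MeV/nucleon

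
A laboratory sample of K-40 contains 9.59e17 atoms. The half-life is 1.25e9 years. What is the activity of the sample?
A = λN = 5.318e8 decays/year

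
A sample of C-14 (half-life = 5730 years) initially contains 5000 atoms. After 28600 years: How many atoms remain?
N = N₀(1/2)^(t/t½) = 157.2 atoms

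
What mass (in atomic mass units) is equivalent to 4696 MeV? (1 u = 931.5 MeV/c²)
m = E/c² = 5.041 u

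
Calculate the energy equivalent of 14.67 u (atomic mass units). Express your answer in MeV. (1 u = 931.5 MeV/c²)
E = mc² = 13670 MeV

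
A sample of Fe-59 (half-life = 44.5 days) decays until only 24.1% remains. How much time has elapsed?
t = t½ × log₂(N₀/N) = 91.35 days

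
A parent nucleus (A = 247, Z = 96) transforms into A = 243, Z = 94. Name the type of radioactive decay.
ΔA = -4, ΔZ = -2 ⇒ alpha decay (α)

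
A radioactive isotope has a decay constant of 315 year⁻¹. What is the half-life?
t½ = ln(2)/λ = 0.0022 years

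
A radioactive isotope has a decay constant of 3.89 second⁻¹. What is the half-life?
t½ = ln(2)/λ = 0.1782 seconds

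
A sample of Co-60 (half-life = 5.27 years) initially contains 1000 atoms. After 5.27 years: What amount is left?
N = N₀(1/2)^(t/t½) = 500 atoms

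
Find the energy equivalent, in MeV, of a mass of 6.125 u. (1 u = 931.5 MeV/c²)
E = mc² = 5705 MeV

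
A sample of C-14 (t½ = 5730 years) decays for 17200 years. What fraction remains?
N/N₀ = (1/2)^(t/t½) = 0.1248 = 12.5%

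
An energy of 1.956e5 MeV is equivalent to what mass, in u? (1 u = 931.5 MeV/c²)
m = E/c² = 210 u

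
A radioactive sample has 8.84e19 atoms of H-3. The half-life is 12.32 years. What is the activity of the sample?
A = λN = 4.974e18 decays/year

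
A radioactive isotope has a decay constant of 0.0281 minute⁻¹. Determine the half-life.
t½ = ln(2)/λ = 24.67 minutes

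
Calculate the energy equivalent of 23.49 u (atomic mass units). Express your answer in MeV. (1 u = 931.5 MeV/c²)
E = mc² = 21880 MeV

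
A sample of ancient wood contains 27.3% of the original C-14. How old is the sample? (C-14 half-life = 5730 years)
Age = t½ × log₂(1/ratio) = 10730 years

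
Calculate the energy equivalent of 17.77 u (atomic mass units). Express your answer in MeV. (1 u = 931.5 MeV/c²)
E = mc² = 16550 MeV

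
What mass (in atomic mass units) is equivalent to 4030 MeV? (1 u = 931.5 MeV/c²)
m = E/c² = 4.326 u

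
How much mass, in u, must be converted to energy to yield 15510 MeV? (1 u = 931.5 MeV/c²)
m = E/c² = 16.65 u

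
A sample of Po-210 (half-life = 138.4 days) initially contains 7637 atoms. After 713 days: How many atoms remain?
N = N₀(1/2)^(t/t½) = 214.8 atoms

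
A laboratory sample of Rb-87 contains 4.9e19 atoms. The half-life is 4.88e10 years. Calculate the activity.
A = λN = 6.96e8 decays/year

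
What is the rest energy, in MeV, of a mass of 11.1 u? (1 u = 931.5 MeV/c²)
E = mc² = 10340 MeV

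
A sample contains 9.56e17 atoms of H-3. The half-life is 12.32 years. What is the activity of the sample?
A = λN = 5.379e16 decays/year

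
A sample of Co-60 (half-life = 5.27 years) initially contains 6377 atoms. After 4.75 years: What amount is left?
N = N₀(1/2)^(t/t½) = 3414 atoms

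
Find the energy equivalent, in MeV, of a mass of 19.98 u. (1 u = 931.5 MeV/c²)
E = mc² = 18610 MeV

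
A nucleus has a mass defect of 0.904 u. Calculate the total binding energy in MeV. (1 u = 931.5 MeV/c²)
B.E. = Δm × 931.5 = 842.1 MeV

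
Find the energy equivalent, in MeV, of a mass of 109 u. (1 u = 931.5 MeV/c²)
E = mc² = 1.015e5 MeV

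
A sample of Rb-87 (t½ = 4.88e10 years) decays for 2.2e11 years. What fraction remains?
N/N₀ = (1/2)^(t/t½) = 0.04394 = 4.39%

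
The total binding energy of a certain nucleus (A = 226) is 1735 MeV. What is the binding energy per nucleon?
B.E./A = 1735/226 = 7.677 MeV/nucleon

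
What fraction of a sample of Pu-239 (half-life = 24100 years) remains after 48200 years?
N/N₀ = (1/2)^(t/t½) = 0.25 = 25%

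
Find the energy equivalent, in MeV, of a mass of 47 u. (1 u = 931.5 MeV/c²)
E = mc² = 43780 MeV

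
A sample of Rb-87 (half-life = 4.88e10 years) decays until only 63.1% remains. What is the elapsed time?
t = t½ × log₂(N₀/N) = 3.242e10 years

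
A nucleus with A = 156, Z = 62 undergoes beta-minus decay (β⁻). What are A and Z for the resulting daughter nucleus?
Daughter: A = 156, Z = 63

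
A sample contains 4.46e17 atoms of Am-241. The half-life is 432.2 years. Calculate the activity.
A = λN = 7.153e14 decays/year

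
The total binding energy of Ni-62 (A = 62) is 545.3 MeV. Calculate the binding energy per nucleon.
B.E./A = 545.3/62 = 8.795 MeV/nucleon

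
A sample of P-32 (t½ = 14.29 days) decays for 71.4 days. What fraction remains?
N/N₀ = (1/2)^(t/t½) = 0.03133 = 3.13%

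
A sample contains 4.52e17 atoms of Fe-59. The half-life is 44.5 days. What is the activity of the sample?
A = λN = 7.041e15 decays/day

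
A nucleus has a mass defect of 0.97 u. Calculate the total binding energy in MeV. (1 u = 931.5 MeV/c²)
B.E. = Δm × 931.5 = 903.6 MeV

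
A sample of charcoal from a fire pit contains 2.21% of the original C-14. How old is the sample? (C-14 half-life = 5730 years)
Age = t½ × log₂(1/ratio) = 31510 years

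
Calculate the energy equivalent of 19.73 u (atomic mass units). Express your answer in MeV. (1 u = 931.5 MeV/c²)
E = mc² = 18380 MeV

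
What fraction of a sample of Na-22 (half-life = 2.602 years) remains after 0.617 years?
N/N₀ = (1/2)^(t/t½) = 0.8484 = 84.8%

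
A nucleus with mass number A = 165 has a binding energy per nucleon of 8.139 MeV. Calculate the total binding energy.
B.E. = 8.139 × 165 = 1343 MeV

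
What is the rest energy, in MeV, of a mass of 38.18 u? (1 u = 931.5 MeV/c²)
E = mc² = 35560 MeV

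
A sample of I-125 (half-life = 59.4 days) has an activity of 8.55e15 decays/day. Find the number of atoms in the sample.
N = A/λ = 7.327e17 atoms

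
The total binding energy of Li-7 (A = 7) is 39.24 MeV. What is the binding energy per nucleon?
B.E./A = 39.24/7 = 5.606 MeV/nucleon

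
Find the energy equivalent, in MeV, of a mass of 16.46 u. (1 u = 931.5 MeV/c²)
E = mc² = 15330 MeV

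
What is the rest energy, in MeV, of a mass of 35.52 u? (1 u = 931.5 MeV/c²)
E = mc² = 33090 MeV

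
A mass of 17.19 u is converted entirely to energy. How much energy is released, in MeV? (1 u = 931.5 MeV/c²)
E = mc² = 16010 MeV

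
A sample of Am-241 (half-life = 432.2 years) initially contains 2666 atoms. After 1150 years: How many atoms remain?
N = N₀(1/2)^(t/t½) = 421.6 atoms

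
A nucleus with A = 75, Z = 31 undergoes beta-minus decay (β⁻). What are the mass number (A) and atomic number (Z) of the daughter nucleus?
Daughter: A = 75, Z = 32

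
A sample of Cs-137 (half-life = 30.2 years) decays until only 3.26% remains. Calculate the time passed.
t = t½ × log₂(N₀/N) = 149.2 years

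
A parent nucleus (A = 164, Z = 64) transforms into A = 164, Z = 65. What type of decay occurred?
ΔA = 0, ΔZ = +1 ⇒ beta-minus decay (β⁻)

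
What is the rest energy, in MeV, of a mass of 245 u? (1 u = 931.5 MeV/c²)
E = mc² = 2.282e5 MeV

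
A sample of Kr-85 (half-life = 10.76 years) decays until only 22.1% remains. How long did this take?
t = t½ × log₂(N₀/N) = 23.43 years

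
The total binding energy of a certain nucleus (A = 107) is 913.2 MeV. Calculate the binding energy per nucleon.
B.E./A = 913.2/107 = 8.535 MeV/nucleon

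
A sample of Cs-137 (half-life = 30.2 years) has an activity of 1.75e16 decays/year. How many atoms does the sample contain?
N = A/λ = 7.625e17 atoms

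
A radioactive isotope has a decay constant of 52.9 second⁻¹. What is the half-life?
t½ = ln(2)/λ = 0.0131 seconds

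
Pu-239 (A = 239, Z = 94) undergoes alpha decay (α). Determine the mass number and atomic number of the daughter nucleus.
Daughter: A = 235, Z = 92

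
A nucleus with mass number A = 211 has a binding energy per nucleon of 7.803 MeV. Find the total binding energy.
B.E. = 7.803 × 211 = 1646 MeV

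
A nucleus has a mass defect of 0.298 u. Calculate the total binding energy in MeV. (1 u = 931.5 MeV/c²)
B.E. = Δm × 931.5 = 277.6 MeV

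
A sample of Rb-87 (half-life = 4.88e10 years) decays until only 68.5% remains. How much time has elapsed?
t = t½ × log₂(N₀/N) = 2.664e10 years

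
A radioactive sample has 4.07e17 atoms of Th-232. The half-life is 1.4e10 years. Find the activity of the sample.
A = λN = 2.015e7 decays/year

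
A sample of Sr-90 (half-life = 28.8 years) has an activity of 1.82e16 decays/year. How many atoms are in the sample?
N = A/λ = 7.562e17 atoms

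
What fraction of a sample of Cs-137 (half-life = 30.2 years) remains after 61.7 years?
N/N₀ = (1/2)^(t/t½) = 0.2427 = 24.3%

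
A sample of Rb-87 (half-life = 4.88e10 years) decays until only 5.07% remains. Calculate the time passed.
t = t½ × log₂(N₀/N) = 2.099e11 years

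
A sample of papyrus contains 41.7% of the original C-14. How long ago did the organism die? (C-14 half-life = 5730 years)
Age = t½ × log₂(1/ratio) = 7231 years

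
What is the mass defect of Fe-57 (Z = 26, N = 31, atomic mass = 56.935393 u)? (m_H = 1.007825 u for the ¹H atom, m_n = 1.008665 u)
Δm = Z·m_H + N·m_n − M = 0.5367 u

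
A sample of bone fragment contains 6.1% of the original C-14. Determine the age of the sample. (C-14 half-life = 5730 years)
Age = t½ × log₂(1/ratio) = 23120 years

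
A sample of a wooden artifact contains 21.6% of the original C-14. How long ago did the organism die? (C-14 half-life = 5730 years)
Age = t½ × log₂(1/ratio) = 12670 years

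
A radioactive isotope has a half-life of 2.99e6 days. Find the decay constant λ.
λ = ln(2)/t½ = 2.318e-7 day⁻¹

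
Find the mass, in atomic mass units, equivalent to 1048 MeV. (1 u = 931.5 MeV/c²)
m = E/c² = 1.125 u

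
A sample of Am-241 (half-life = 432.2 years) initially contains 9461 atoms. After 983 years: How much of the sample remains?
N = N₀(1/2)^(t/t½) = 1956 atoms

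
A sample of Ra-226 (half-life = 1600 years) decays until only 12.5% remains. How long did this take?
t = t½ × log₂(N₀/N) = 4800 years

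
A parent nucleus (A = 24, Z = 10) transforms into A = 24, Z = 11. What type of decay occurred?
ΔA = 0, ΔZ = +1 ⇒ beta-minus decay (β⁻)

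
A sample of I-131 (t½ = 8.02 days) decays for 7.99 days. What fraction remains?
N/N₀ = (1/2)^(t/t½) = 0.5013 = 50.1%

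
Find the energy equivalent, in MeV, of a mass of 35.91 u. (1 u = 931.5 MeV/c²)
E = mc² = 33450 MeV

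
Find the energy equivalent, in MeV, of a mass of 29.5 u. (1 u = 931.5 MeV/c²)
E = mc² = 27480 MeV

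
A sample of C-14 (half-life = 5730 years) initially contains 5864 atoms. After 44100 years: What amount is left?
N = N₀(1/2)^(t/t½) = 28.27 atoms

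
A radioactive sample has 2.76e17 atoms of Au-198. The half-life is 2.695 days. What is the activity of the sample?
A = λN = 7.099e16 decays/day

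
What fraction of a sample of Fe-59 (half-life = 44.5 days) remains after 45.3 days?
N/N₀ = (1/2)^(t/t½) = 0.4938 = 49.4%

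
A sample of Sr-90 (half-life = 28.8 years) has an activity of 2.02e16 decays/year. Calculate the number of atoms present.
N = A/λ = 8.393e17 atoms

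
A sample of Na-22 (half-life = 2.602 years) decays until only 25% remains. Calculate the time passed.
t = t½ × log₂(N₀/N) = 5.204 years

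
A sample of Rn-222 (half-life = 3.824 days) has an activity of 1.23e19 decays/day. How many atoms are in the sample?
N = A/λ = 6.786e19 atoms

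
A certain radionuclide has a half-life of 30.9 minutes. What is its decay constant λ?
λ = ln(2)/t½ = 0.02243 minute⁻¹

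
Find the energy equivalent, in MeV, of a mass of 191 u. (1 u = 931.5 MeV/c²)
E = mc² = 1.779e5 MeV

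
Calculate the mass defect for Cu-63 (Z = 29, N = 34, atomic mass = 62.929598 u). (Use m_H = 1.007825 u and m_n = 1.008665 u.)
Δm = Z·m_H + N·m_n − M = 0.5919 u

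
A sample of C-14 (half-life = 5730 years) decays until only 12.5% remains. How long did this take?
t = t½ × log₂(N₀/N) = 17190 years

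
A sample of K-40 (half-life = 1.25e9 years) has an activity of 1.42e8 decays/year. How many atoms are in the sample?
N = A/λ = 2.561e17 atoms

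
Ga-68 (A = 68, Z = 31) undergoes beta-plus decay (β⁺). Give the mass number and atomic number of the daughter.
Daughter: A = 68, Z = 30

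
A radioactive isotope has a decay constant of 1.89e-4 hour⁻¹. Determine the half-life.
t½ = ln(2)/λ = 3667 hours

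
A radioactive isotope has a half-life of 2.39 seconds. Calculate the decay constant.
λ = ln(2)/t½ = 0.29 second⁻¹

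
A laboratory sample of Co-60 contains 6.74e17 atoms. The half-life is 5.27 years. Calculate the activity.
A = λN = 8.865e16 decays/year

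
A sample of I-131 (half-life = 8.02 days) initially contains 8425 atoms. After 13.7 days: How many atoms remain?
N = N₀(1/2)^(t/t½) = 2578 atoms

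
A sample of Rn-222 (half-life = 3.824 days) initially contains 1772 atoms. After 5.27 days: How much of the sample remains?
N = N₀(1/2)^(t/t½) = 681.7 atoms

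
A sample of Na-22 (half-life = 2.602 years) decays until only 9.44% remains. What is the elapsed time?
t = t½ × log₂(N₀/N) = 8.86 years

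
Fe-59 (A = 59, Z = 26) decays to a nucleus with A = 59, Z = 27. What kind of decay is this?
ΔA = 0, ΔZ = +1 ⇒ beta-minus decay (β⁻)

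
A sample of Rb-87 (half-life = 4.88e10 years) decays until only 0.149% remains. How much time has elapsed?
t = t½ × log₂(N₀/N) = 4.583e11 years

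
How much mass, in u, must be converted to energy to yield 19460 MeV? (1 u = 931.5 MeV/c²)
m = E/c² = 20.89 u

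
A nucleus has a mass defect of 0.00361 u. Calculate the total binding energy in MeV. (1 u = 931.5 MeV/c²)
B.E. = Δm × 931.5 = 3.363 MeV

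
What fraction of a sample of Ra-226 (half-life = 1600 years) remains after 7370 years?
N/N₀ = (1/2)^(t/t½) = 0.04106 = 4.11%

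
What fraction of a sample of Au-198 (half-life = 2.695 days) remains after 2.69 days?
N/N₀ = (1/2)^(t/t½) = 0.5006 = 50.1%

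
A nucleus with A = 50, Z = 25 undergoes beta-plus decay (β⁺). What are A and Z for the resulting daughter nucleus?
Daughter: A = 50, Z = 24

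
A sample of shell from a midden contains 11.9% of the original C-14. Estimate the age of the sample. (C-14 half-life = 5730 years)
Age = t½ × log₂(1/ratio) = 17600 years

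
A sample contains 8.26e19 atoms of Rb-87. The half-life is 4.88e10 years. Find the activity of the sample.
A = λN = 1.173e9 decays/year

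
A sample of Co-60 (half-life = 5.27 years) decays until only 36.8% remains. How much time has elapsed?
t = t½ × log₂(N₀/N) = 7.601 years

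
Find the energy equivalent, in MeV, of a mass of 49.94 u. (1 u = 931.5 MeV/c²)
E = mc² = 46520 MeV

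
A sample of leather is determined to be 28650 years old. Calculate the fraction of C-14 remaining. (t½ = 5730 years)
N/N₀ = (1/2)^(t/t½) = 0.03125 = 3.12%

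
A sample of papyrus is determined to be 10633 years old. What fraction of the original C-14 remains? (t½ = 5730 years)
N/N₀ = (1/2)^(t/t½) = 0.2763 = 27.6%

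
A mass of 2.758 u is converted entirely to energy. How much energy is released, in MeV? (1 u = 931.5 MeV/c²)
E = mc² = 2569 MeV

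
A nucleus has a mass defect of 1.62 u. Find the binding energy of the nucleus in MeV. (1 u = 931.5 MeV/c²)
B.E. = Δm × 931.5 = 1509 MeV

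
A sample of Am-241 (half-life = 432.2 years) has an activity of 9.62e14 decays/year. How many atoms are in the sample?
N = A/λ = 5.998e17 atoms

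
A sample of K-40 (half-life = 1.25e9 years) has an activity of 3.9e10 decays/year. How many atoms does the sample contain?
N = A/λ = 7.033e19 atoms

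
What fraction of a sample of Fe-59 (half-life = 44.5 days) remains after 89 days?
N/N₀ = (1/2)^(t/t½) = 0.25 = 25%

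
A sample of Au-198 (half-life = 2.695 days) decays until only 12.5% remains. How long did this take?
t = t½ × log₂(N₀/N) = 8.085 days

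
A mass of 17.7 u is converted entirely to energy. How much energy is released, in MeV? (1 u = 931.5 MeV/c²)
E = mc² = 16490 MeV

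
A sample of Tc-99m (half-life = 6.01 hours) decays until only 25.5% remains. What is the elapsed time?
t = t½ × log₂(N₀/N) = 11.85 hours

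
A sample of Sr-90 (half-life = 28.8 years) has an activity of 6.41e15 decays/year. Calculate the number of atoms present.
N = A/λ = 2.663e17 atoms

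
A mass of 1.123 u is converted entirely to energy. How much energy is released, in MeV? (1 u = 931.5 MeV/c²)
E = mc² = 1046 MeV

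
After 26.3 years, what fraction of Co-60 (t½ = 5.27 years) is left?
N/N₀ = (1/2)^(t/t½) = 0.03146 = 3.15%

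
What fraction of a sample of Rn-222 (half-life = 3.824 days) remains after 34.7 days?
N/N₀ = (1/2)^(t/t½) = 0.001855 = 0.186%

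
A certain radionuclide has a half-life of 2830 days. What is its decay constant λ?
λ = ln(2)/t½ = 2.449e-4 day⁻¹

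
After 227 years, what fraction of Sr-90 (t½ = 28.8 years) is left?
N/N₀ = (1/2)^(t/t½) = 0.004239 = 0.424%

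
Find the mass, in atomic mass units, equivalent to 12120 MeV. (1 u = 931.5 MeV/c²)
m = E/c² = 13.01 u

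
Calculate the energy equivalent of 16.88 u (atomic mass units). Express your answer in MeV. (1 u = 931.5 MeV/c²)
E = mc² = 15720 MeV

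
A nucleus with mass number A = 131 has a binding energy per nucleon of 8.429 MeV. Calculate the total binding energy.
B.E. = 8.429 × 131 = 1104 MeV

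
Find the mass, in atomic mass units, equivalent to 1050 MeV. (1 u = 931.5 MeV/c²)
m = E/c² = 1.127 u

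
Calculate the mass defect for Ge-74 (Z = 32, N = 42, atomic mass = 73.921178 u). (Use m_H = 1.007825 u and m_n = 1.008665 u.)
Δm = Z·m_H + N·m_n − M = 0.6932 u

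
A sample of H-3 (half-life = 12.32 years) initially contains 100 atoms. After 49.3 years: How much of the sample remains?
N = N₀(1/2)^(t/t½) = 6.243 atoms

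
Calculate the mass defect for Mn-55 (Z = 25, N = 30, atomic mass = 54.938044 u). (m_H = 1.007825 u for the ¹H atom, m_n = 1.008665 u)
Δm = Z·m_H + N·m_n − M = 0.5175 u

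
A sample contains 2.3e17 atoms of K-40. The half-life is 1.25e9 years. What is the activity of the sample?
A = λN = 1.275e8 decays/year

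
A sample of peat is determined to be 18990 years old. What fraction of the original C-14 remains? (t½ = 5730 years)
N/N₀ = (1/2)^(t/t½) = 0.1005 = 10.1%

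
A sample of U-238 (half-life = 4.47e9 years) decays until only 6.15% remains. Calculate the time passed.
t = t½ × log₂(N₀/N) = 1.798e10 years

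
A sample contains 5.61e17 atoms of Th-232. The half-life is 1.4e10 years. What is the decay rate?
A = λN = 2.778e7 decays/year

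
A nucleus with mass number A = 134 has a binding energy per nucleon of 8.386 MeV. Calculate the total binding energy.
B.E. = 8.386 × 134 = 1124 MeV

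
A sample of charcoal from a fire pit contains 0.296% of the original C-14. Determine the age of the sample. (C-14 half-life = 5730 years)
Age = t½ × log₂(1/ratio) = 48130 years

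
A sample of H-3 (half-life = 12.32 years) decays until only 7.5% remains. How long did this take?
t = t½ × log₂(N₀/N) = 46.04 years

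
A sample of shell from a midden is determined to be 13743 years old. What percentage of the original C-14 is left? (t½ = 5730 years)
N/N₀ = (1/2)^(t/t½) = 0.1897 = 19%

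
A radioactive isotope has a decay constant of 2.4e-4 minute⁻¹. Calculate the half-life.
t½ = ln(2)/λ = 2888 minutes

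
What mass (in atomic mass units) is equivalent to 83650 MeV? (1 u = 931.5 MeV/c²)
m = E/c² = 89.8 u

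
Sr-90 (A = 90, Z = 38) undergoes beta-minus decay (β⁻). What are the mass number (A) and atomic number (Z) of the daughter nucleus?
Daughter: A = 90, Z = 39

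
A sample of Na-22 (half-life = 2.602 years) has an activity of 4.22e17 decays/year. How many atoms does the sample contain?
N = A/λ = 1.584e18 atoms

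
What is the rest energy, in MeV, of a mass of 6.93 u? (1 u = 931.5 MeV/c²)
E = mc² = 6455 MeV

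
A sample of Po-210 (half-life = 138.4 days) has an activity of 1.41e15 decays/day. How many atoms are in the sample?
N = A/λ = 2.815e17 atoms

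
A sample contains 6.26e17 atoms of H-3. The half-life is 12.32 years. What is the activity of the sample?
A = λN = 3.522e16 decays/year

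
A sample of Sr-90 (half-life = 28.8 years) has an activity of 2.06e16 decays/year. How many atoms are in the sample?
N = A/λ = 8.559e17 atoms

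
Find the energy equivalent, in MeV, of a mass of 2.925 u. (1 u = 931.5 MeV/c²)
E = mc² = 2725 MeV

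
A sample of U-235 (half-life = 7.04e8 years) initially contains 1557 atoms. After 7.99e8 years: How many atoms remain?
N = N₀(1/2)^(t/t½) = 709 atoms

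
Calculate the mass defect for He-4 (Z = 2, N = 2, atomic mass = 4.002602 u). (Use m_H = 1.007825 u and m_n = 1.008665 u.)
Δm = Z·m_H + N·m_n − M = 0.03038 u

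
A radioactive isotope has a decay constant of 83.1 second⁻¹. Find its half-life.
t½ = ln(2)/λ = 0.008341 seconds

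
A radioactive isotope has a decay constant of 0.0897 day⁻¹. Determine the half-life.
t½ = ln(2)/λ = 7.727 days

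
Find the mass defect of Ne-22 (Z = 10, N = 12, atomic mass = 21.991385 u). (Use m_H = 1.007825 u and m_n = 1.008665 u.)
Δm = Z·m_H + N·m_n − M = 0.1908 u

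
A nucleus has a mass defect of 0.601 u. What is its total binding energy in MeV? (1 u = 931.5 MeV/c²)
B.E. = Δm × 931.5 = 559.8 MeV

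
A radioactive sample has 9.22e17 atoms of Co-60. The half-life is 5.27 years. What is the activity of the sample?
A = λN = 1.213e17 decays/year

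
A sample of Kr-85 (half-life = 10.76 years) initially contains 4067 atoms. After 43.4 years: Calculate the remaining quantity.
N = N₀(1/2)^(t/t½) = 248.4 atoms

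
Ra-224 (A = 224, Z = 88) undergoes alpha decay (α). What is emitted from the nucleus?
α particle = ⁴₂He (2 protons + 2 neutrons)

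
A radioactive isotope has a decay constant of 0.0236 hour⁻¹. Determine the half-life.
t½ = ln(2)/λ = 29.37 hours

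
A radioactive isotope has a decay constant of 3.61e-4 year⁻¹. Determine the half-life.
t½ = ln(2)/λ = 1920 years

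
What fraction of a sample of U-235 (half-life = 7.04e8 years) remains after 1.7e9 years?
N/N₀ = (1/2)^(t/t½) = 0.1875 = 18.8%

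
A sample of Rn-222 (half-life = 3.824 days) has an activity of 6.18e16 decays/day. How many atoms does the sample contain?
N = A/λ = 3.409e17 atoms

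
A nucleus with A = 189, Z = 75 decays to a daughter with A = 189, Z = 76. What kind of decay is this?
ΔA = 0, ΔZ = +1 ⇒ beta-minus decay (β⁻)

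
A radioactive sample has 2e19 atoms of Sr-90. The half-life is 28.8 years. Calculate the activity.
A = λN = 4.814e17 decays/year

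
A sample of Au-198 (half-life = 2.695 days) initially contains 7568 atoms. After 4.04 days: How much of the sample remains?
N = N₀(1/2)^(t/t½) = 2677 atoms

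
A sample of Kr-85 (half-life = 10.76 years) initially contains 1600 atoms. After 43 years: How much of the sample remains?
N = N₀(1/2)^(t/t½) = 100.3 atoms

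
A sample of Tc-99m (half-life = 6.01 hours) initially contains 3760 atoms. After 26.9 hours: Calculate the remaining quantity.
N = N₀(1/2)^(t/t½) = 169 atoms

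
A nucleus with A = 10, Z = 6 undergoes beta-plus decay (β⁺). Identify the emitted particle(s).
β⁺: positron (e⁺) + neutrino (νₑ)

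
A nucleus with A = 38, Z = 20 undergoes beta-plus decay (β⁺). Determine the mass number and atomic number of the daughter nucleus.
Daughter: A = 38, Z = 19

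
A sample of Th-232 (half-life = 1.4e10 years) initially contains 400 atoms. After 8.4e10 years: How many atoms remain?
N = N₀(1/2)^(t/t½) = 6.25 atoms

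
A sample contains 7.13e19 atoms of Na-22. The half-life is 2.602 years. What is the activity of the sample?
A = λN = 1.899e19 decays/year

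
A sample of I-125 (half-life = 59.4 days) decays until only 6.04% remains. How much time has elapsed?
t = t½ × log₂(N₀/N) = 240.5 days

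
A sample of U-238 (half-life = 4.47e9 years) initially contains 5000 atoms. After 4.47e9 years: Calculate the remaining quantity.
N = N₀(1/2)^(t/t½) = 2500 atoms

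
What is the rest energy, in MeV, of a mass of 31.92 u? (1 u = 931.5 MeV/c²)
E = mc² = 29730 MeV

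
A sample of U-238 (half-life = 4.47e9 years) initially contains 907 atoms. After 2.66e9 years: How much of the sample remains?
N = N₀(1/2)^(t/t½) = 600.4 atoms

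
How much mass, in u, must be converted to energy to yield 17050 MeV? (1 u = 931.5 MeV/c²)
m = E/c² = 18.3 u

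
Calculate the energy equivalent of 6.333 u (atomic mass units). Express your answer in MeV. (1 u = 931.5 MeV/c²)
E = mc² = 5899 MeV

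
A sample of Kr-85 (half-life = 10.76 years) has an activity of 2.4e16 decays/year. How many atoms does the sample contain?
N = A/λ = 3.726e17 atoms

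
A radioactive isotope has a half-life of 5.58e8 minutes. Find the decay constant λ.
λ = ln(2)/t½ = 1.242e-9 minute⁻¹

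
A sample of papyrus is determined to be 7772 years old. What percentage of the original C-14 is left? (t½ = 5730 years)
N/N₀ = (1/2)^(t/t½) = 0.3906 = 39.1%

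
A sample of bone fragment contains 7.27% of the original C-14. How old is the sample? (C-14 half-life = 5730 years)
Age = t½ × log₂(1/ratio) = 21670 years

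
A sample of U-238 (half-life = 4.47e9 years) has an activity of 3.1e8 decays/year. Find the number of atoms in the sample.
N = A/λ = 1.999e18 atoms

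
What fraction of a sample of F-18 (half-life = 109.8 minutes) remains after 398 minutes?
N/N₀ = (1/2)^(t/t½) = 0.08107 = 8.11%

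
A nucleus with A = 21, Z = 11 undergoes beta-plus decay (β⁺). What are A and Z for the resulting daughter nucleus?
Daughter: A = 21, Z = 10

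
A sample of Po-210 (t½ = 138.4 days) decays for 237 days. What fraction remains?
N/N₀ = (1/2)^(t/t½) = 0.3051 = 30.5%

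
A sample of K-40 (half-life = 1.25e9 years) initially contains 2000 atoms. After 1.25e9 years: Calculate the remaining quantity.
N = N₀(1/2)^(t/t½) = 1000 atoms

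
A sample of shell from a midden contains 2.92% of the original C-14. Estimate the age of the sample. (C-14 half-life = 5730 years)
Age = t½ × log₂(1/ratio) = 29210 years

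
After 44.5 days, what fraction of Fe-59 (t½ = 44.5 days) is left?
N/N₀ = (1/2)^(t/t½) = 0.5 = 50%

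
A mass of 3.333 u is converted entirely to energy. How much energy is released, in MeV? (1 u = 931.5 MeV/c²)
E = mc² = 3105 MeV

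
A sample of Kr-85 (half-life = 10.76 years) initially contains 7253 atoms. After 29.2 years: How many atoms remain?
N = N₀(1/2)^(t/t½) = 1106 atoms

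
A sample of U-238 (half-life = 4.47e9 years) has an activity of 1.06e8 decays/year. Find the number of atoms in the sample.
N = A/λ = 6.836e17 atoms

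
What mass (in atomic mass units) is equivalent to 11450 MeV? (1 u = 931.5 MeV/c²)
m = E/c² = 12.29 u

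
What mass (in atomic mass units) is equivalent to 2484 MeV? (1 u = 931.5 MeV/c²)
m = E/c² = 2.667 u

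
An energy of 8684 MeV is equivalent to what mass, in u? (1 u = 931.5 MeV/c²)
m = E/c² = 9.323 u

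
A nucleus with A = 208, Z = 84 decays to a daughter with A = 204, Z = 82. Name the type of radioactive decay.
ΔA = -4, ΔZ = -2 ⇒ alpha decay (α)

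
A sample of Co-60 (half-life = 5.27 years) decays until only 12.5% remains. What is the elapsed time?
t = t½ × log₂(N₀/N) = 15.81 years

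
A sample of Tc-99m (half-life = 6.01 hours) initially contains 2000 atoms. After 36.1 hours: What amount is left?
N = N₀(1/2)^(t/t½) = 31.11 atoms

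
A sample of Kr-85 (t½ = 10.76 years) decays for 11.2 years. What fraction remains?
N/N₀ = (1/2)^(t/t½) = 0.486 = 48.6%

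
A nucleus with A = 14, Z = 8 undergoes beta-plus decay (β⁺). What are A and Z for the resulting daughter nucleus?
Daughter: A = 14, Z = 7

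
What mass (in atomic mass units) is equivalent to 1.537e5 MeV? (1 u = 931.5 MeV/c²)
m = E/c² = 165 u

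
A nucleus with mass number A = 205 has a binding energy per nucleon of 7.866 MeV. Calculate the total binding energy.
B.E. = 7.866 × 205 = 1613 MeV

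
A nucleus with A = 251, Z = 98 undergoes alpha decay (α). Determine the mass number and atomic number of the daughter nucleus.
Daughter: A = 247, Z = 96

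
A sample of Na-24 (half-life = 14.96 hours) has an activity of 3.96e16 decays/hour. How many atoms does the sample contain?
N = A/λ = 8.547e17 atoms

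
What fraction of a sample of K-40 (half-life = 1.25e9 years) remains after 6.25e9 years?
N/N₀ = (1/2)^(t/t½) = 0.03125 = 3.12%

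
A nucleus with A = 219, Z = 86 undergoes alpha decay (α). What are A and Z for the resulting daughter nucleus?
Daughter: A = 215, Z = 84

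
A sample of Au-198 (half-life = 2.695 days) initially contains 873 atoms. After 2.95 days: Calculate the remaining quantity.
N = N₀(1/2)^(t/t½) = 408.8 atoms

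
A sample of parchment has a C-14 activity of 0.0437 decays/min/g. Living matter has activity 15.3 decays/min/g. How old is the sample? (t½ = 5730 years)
Age = t½ × log₂(A₀/A) = 48430 years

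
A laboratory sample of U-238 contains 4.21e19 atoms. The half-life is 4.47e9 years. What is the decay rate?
A = λN = 6.528e9 decays/year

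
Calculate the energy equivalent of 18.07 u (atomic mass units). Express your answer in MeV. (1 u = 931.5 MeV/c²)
E = mc² = 16830 MeV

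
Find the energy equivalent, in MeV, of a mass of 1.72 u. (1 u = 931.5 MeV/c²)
E = mc² = 1602 MeV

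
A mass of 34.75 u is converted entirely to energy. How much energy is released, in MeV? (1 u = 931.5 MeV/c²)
E = mc² = 32370 MeV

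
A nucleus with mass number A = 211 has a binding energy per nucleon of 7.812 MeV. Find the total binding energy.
B.E. = 7.812 × 211 = 1648 MeV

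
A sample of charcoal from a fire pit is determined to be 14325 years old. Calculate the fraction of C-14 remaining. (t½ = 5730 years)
N/N₀ = (1/2)^(t/t½) = 0.1768 = 17.7%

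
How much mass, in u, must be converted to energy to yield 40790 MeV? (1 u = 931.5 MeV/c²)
m = E/c² = 43.79 u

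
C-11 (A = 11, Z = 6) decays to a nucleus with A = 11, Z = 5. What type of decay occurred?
ΔA = 0, ΔZ = -1 ⇒ beta-plus decay (β⁺) or electron capture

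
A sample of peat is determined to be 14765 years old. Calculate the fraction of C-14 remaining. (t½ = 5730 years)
N/N₀ = (1/2)^(t/t½) = 0.1676 = 16.8%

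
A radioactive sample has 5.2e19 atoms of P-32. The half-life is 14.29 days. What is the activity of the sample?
A = λN = 2.522e18 decays/day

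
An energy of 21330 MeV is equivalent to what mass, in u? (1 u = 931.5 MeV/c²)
m = E/c² = 22.9 u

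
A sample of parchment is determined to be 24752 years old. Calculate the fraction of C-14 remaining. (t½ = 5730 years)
N/N₀ = (1/2)^(t/t½) = 0.05008 = 5.01%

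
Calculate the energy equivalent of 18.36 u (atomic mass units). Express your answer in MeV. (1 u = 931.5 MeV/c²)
E = mc² = 17100 MeV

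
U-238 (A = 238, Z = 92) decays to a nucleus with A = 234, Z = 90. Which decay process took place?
ΔA = -4, ΔZ = -2 ⇒ alpha decay (α)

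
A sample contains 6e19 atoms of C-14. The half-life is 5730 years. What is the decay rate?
A = λN = 7.258e15 decays/year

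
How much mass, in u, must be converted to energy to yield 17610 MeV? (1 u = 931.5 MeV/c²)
m = E/c² = 18.9 u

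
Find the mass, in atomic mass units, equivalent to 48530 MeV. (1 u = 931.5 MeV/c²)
m = E/c² = 52.1 u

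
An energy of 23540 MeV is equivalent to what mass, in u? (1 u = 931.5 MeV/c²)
m = E/c² = 25.27 u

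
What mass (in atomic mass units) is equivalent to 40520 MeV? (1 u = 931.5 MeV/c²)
m = E/c² = 43.5 u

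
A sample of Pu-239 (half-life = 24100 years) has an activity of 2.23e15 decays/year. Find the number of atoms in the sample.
N = A/λ = 7.753e19 atoms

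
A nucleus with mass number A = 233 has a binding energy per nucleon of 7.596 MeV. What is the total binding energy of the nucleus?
B.E. = 7.596 × 233 = 1770 MeV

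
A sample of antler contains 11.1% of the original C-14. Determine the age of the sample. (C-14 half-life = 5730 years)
Age = t½ × log₂(1/ratio) = 18170 years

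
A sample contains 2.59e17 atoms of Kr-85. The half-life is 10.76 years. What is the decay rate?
A = λN = 1.668e16 decays/year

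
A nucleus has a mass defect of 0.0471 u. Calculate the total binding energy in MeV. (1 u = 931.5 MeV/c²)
B.E. = Δm × 931.5 = 43.87 MeV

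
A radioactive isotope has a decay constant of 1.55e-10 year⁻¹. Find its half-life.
t½ = ln(2)/λ = 4.472e9 years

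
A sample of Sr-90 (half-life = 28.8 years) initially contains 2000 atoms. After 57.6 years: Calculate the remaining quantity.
N = N₀(1/2)^(t/t½) = 500 atoms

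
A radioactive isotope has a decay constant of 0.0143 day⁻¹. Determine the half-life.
t½ = ln(2)/λ = 48.47 days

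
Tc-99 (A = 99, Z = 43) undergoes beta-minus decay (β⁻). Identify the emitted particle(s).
β⁻: electron (e⁻) + antineutrino (ν̄ₑ)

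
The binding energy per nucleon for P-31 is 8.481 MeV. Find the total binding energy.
B.E. = 8.481 × 31 = 262.9 MeV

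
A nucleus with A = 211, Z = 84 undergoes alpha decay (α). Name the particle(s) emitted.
α particle = ⁴₂He (2 protons + 2 neutrons)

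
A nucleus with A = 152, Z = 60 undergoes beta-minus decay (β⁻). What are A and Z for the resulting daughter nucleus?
Daughter: A = 152, Z = 61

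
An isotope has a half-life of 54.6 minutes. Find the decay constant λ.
λ = ln(2)/t½ = 0.0127 minute⁻¹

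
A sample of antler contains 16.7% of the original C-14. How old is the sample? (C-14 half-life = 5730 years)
Age = t½ × log₂(1/ratio) = 14800 years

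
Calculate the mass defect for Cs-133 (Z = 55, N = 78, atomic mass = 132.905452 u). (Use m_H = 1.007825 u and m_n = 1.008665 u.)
Δm = Z·m_H + N·m_n − M = 1.201 u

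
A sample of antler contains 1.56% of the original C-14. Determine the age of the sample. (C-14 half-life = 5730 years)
Age = t½ × log₂(1/ratio) = 34390 years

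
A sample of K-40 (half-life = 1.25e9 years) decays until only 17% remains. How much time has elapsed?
t = t½ × log₂(N₀/N) = 3.195e9 years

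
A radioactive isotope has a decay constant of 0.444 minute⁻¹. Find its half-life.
t½ = ln(2)/λ = 1.561 minutes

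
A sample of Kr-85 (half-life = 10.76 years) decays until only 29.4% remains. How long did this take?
t = t½ × log₂(N₀/N) = 19 years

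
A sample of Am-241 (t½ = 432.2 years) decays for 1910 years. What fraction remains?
N/N₀ = (1/2)^(t/t½) = 0.04674 = 4.67%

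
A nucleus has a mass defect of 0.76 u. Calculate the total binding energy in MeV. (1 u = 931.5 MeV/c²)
B.E. = Δm × 931.5 = 707.9 MeV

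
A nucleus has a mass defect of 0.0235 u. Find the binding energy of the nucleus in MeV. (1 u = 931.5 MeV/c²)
B.E. = Δm × 931.5 = 21.89 MeV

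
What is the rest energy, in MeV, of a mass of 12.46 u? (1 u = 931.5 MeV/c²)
E = mc² = 11610 MeV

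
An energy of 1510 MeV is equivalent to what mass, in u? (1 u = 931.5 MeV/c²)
m = E/c² = 1.621 u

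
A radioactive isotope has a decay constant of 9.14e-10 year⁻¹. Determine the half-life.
t½ = ln(2)/λ = 7.584e8 years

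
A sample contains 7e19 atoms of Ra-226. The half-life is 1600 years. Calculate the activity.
A = λN = 3.033e16 decays/year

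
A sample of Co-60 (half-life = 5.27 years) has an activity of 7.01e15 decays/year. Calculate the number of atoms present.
N = A/λ = 5.33e16 atoms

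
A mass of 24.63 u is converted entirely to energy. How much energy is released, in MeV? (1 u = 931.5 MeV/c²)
E = mc² = 22940 MeV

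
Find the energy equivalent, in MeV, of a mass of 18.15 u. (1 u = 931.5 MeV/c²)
E = mc² = 16910 MeV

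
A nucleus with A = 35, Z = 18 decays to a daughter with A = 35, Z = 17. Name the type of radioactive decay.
ΔA = 0, ΔZ = -1 ⇒ beta-plus decay (β⁺) or electron capture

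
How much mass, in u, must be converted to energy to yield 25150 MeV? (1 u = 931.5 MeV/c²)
m = E/c² = 27 u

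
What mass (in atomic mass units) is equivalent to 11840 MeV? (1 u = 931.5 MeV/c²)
m = E/c² = 12.71 u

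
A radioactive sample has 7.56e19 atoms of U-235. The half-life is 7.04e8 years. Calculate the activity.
A = λN = 7.443e10 decays/year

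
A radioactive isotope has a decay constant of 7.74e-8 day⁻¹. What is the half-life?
t½ = ln(2)/λ = 8.955e6 days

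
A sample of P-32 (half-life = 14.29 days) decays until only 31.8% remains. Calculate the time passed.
t = t½ × log₂(N₀/N) = 23.62 days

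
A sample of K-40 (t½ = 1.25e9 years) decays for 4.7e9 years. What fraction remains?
N/N₀ = (1/2)^(t/t½) = 0.07381 = 7.38%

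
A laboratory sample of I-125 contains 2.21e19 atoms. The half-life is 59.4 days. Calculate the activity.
A = λN = 2.579e17 decays/day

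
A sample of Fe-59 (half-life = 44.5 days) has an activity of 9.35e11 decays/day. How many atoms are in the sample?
N = A/λ = 6.003e13 atoms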